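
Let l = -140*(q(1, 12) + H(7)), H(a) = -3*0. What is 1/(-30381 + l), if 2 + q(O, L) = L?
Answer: -1/31781 ≈ -3.1465e-5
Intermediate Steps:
q(O, L) = -2 + L
H(a) = 0
l = -1400 (l = -140*((-2 + 12) + 0) = -140*(10 + 0) = -140*10 = -1400)
1/(-30381 + l) = 1/(-30381 - 1400) = 1/(-31781) = -1/31781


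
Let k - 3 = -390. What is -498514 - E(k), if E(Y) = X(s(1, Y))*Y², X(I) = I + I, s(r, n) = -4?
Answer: 699638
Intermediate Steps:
k = -387 (k = 3 - 390 = -387)
X(I) = 2*I
E(Y) = -8*Y² (E(Y) = (2*(-4))*Y² = -8*Y²)
-498514 - E(k) = -498514 - (-8)*(-387)² = -498514 - (-8)*149769 = -498514 - 1*(-1198152) = -498514 + 1198152 = 699638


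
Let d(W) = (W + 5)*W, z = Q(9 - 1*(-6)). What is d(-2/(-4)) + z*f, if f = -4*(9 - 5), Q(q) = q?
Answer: -949/4 ≈ -237.25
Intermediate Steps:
z = 15 (z = 9 - 1*(-6) = 9 + 6 = 15)
d(W) = W*(5 + W) (d(W) = (5 + W)*W = W*(5 + W))
f = -16 (f = -4*4 = -16)
d(-2/(-4)) + z*f = (-2/(-4))*(5 - 2/(-4)) + 15*(-16) = (-2*(-1/4))*(5 - 2*(-1/4)) - 240 = (5 + 1/2)/2 - 240 = (1/2)*(11/2) - 240 = 11/4 - 240 = -949/4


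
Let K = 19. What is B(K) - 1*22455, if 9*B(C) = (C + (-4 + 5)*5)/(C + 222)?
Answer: -16234957/723 ≈ -22455.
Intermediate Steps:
B(C) = (5 + C)/(9*(222 + C)) (B(C) = ((C + (-4 + 5)*5)/(C + 222))/9 = ((C + 1*5)/(222 + C))/9 = ((C + 5)/(222 + C))/9 = ((5 + C)/(222 + C))/9 = (5 + C)/(9*(222 + C)))
B(K) - 1*22455 = (5 + 19)/(9*(222 + 19)) - 1*22455 = (⅑)*24/241 - 22455 = (⅑)*(1/241)*24 - 22455 = 8/723 - 22455 = -16234957/723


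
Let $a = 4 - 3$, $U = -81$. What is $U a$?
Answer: $-81$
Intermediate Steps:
$a = 1$ ($a = 4 - 3 = 1$)
$U a = \left(-81\right) 1 = -81$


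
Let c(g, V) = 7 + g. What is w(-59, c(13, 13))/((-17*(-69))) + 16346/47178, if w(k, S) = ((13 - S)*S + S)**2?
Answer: 116422843/9223299 ≈ 12.623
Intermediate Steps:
w(k, S) = (S + S*(13 - S))**2 (w(k, S) = (S*(13 - S) + S)**2 = (S + S*(13 - S))**2)
w(-59, c(13, 13))/((-17*(-69))) + 16346/47178 = ((7 + 13)**2*(-14 + (7 + 13))**2)/((-17*(-69))) + 16346/47178 = (20**2*(-14 + 20)**2)/1173 + 16346*(1/47178) = (400*6**2)*(1/1173) + 8173/23589 = (400*36)*(1/1173) + 8173/23589 = 14400*(1/1173) + 8173/23589 = 4800/391 + 8173/23589 = 116422843/9223299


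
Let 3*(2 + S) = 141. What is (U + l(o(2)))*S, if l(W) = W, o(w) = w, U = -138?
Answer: -6120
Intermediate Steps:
S = 45 (S = -2 + (1/3)*141 = -2 + 47 = 45)
(U + l(o(2)))*S = (-138 + 2)*45 = -136*45 = -6120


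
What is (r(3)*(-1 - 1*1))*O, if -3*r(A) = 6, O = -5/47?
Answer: -20/47 ≈ -0.42553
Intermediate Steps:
O = -5/47 (O = -5*1/47 = -5/47 ≈ -0.10638)
r(A) = -2 (r(A) = -1/3*6 = -2)
(r(3)*(-1 - 1*1))*O = -2*(-1 - 1*1)*(-5/47) = -2*(-1 - 1)*(-5/47) = -2*(-2)*(-5/47) = 4*(-5/47) = -20/47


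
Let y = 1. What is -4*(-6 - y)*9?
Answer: 252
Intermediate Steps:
-4*(-6 - y)*9 = -4*(-6 - 1*1)*9 = -4*(-6 - 1)*9 = -4*(-7)*9 = 28*9 = 252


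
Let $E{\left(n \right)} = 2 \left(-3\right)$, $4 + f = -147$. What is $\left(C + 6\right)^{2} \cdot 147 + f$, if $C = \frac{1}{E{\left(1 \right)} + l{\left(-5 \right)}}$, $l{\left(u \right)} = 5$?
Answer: $3524$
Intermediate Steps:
$f = -151$ ($f = -4 - 147 = -151$)
$E{\left(n \right)} = -6$
$C = -1$ ($C = \frac{1}{-6 + 5} = \frac{1}{-1} = -1$)
$\left(C + 6\right)^{2} \cdot 147 + f = \left(-1 + 6\right)^{2} \cdot 147 - 151 = 5^{2} \cdot 147 - 151 = 25 \cdot 147 - 151 = 3675 - 151 = 3524$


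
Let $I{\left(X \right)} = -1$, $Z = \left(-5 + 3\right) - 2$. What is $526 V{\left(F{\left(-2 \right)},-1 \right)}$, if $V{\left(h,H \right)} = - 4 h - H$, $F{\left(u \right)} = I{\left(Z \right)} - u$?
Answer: $-1578$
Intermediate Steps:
$Z = -4$ ($Z = -2 - 2 = -4$)
$F{\left(u \right)} = -1 - u$
$V{\left(h,H \right)} = - H - 4 h$
$526 V{\left(F{\left(-2 \right)},-1 \right)} = 526 \left(\left(-1\right) \left(-1\right) - 4 \left(-1 - -2\right)\right) = 526 \left(1 - 4 \left(-1 + 2\right)\right) = 526 \left(1 - 4\right) = 526 \left(-3\right) = -1578$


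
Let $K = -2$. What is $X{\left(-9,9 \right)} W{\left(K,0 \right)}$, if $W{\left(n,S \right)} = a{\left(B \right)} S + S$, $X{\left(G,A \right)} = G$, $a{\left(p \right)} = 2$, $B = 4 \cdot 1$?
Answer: $0$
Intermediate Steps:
$B = 4$
$W{\left(n,S \right)} = 3 S$ ($W{\left(n,S \right)} = 2 S + S = 3 S$)
$X{\left(-9,9 \right)} W{\left(K,0 \right)} = - 9 \cdot 3 \cdot 0 = \left(-9\right) 0 = 0$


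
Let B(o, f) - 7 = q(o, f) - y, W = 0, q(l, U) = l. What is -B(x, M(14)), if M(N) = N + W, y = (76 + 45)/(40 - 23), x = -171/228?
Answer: 59/68 ≈ 0.86765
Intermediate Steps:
x = -¾ (x = -171*1/228 = -¾ ≈ -0.75000)
y = 121/17 ≈ 7.1176
M(N) = N (M(N) = N + 0 = N)
B(o, f) = -2/17 + o (B(o, f) = 7 + (o - 1*121/17) = 7 + (o - 121/17) = 7 + (-121/17 + o) = -2/17 + o)
-B(x, M(14)) = -(-2/17 - ¾) = -1*(-59/68) = 59/68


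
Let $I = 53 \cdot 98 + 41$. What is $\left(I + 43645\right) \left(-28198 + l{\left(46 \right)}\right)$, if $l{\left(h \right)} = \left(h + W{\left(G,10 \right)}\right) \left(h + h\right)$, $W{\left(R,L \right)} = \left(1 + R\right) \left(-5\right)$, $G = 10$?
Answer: $-1418790880$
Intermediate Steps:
$I = 5235$ ($I = 5194 + 41 = 5235$)
$W{\left(R,L \right)} = -5 - 5 R$
$l{\left(h \right)} = 2 h \left(-55 + h\right)$ ($l{\left(h \right)} = \left(h - 55\right) \left(h + h\right) = \left(h - 55\right) 2 h = \left(-55 + h\right) 2 h = 2 h \left(-55 + h\right)$)
$\left(I + 43645\right) \left(-28198 + l{\left(46 \right)}\right) = \left(5235 + 43645\right) \left(-28198 + 2 \cdot 46 \left(-55 + 46\right)\right) = 48880 \left(-28198 + 2 \cdot 46 \left(-9\right)\right) = 48880 \left(-28198 - 828\right) = 48880 \left(-29026\right) = -1418790880$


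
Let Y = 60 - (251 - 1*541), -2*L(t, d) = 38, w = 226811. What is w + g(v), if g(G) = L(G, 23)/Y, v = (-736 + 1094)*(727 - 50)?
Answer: 79383831/350 ≈ 2.2681e+5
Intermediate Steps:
L(t, d) = -19 (L(t, d) = -1/2*38 = -19)
v = 242366 (v = 358*677 = 242366)
Y = 350 (Y = 60 - (251 - 541) = 60 - 1*(-290) = 60 + 290 = 350)
g(G) = -19/350
w + g(v) = 226811 - 19/350 = 79383831/350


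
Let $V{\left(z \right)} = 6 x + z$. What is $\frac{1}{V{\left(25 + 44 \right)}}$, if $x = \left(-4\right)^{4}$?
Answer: $\frac{1}{1605} \approx 0.00062305$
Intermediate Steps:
$x = 256$
$V{\left(z \right)} = 1536 + z$ ($V{\left(z \right)} = 6 \cdot 256 + z = 1536 + z$)
$\frac{1}{V{\left(25 + 44 \right)}} = \frac{1}{1536 + \left(25 + 44\right)} = \frac{1}{1536 + 69} = \frac{1}{1605}$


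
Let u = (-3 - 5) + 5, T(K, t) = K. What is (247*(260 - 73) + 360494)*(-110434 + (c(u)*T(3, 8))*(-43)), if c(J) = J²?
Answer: -45383789385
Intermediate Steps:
u = -3 (u = -8 + 5 = -3)
(247*(260 - 73) + 360494)*(-110434 + (c(u)*T(3, 8))*(-43)) = (247*(260 - 73) + 360494)*(-110434 + ((-3)²*3)*(-43)) = (247*187 + 360494)*(-110434 + (9*3)*(-43)) = (46189 + 360494)*(-110434 + 27*(-43)) = 406683*(-110434 - 1161) = 406683*(-111595) = -45383789385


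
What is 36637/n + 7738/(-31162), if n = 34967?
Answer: 435553774/544820827 ≈ 0.79944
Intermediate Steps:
36637/n + 7738/(-31162) = 36637/34967 + 7738/(-31162) = 36637*(1/34967) + 7738*(-1/31162) = 36637/34967 - 3869/15581 = 435553774/544820827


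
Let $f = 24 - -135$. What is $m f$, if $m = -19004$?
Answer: $-3021636$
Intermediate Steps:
$f = 159$ ($f = 24 + 135 = 159$)
$m f = \left(-19004\right) 159 = -3021636$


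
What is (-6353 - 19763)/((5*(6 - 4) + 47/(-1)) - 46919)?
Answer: 6529/11739 ≈ 0.55618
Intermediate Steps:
(-6353 - 19763)/((5*(6 - 4) + 47/(-1)) - 46919) = -26116/((5*2 - 1*47) - 46919) = -26116/((10 - 47) - 46919) = -26116/(-37 - 46919) = -26116/(-46956) = -26116*(-1/46956) = 6529/11739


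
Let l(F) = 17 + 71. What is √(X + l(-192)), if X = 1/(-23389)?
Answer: √48139964859/23389 ≈ 9.3808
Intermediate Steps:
X = -1/23389 ≈ -4.2755e-5
l(F) = 88
√(X + l(-192)) = √(-1/23389 + 88) = √(2058231/23389) = √48139964859/23389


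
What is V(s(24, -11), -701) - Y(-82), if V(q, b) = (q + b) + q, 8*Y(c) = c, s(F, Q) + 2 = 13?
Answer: -2675/4 ≈ -668.75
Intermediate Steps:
s(F, Q) = 11 (s(F, Q) = -2 + 13 = 11)
Y(c) = c/8
V(q, b) = b + 2*q (V(q, b) = (b + q) + q = b + 2*q)
V(s(24, -11), -701) - Y(-82) = (-701 + 2*11) - (-82)/8 = (-701 + 22) - 1*(-41/4) = -679 + 41/4 = -2675/4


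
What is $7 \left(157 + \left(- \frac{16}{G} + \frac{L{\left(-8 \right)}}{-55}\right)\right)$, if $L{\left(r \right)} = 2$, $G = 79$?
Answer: $\frac{4767889}{4345} \approx 1097.3$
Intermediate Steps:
$7 \left(157 + \left(- \frac{16}{G} + \frac{L{\left(-8 \right)}}{-55}\right)\right) = 7 \left(157 + \left(- \frac{16}{79} + \frac{2}{-55}\right)\right) = 7 \left(157 + \left(\left(-16\right) \frac{1}{79} + 2 \left(- \frac{1}{55}\right)\right)\right) = 7 \left(157 - \frac{1038}{4345}\right) = 7 \cdot \frac{681127}{4345} = \frac{4767889}{4345}$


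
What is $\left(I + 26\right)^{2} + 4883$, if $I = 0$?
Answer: $5559$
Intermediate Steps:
$\left(I + 26\right)^{2} + 4883 = \left(0 + 26\right)^{2} + 4883 = 26^{2} + 4883 = 676 + 4883 = 5559$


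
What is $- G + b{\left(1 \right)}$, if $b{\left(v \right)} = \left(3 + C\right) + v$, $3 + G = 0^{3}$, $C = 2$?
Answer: $9$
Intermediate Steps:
$G = -3$ ($G = -3 + 0^{3} = -3 + 0 = -3$)
$b{\left(v \right)} = 5 + v$ ($b{\left(v \right)} = \left(3 + 2\right) + v = 5 + v$)
$- G + b{\left(1 \right)} = \left(-1\right) \left(-3\right) + \left(5 + 1\right) = 3 + 6 = 9$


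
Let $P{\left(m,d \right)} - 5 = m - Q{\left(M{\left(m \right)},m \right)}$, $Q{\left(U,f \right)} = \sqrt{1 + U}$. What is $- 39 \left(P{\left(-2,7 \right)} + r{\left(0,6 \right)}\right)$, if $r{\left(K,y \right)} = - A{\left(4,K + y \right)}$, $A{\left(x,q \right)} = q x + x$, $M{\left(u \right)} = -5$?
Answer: $975 + 78 i \approx 975.0 + 78.0 i$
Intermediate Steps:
$A{\left(x,q \right)} = x + q x$
$r{\left(K,y \right)} = -4 - 4 K - 4 y$ ($r{\left(K,y \right)} = - 4 \left(1 + \left(K + y\right)\right) = - 4 \left(1 + K + y\right) = - (4 + 4 K + 4 y) = -4 - 4 K - 4 y$)
$P{\left(m,d \right)} = 5 + m - 2 i$ ($P{\left(m,d \right)} = 5 + \left(m - \sqrt{1 - 5}\right) = 5 + \left(m - \sqrt{-4}\right) = 5 + \left(m - 2 i\right) = 5 + m - 2 i$)
$- 39 \left(P{\left(-2,7 \right)} + r{\left(0,6 \right)}\right) = - 39 \left(\left(5 - 2 - 2 i\right) - 28\right) = - 39 \left(\left(3 - 2 i\right) - 28\right) = - 39 \left(-25 - 2 i\right) = 975 + 78 i$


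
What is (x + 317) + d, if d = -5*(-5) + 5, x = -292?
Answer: 55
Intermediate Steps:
d = 30 (d = 25 + 5 = 30)
(x + 317) + d = (-292 + 317) + 30 = 25 + 30 = 55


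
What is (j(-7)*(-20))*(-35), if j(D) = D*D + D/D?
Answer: 35000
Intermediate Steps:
j(D) = 1 + D² (j(D) = D² + 1 = 1 + D²)
(j(-7)*(-20))*(-35) = ((1 + (-7)²)*(-20))*(-35) = ((1 + 49)*(-20))*(-35) = (50*(-20))*(-35) = -1000*(-35) = 35000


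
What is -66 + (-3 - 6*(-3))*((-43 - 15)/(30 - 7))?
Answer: -2388/23 ≈ -103.83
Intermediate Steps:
-66 + (-3 - 6*(-3))*((-43 - 15)/(30 - 7)) = -66 + (-3 + 18)*(-58/23) = -66 + 15*(-58*1/23) = -66 + 15*(-58/23) = -66 - 870/23 = -2388/23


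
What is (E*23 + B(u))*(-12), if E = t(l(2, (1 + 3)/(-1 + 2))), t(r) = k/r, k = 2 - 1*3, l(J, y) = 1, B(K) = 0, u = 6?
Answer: 276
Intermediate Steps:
k = -1 (k = 2 - 3 = -1)
t(r) = -1/r
E = -1 (E = -1/1 = -1*1 = -1)
(E*23 + B(u))*(-12) = (-1*23 + 0)*(-12) = (-23 + 0)*(-12) = -23*(-12) = 276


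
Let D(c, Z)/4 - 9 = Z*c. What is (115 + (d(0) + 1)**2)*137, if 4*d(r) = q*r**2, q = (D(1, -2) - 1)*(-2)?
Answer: 15892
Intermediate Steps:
D(c, Z) = 36 + 4*Z*c (D(c, Z) = 36 + 4*(Z*c) = 36 + 4*Z*c)
q = -54 (q = ((36 + 4*(-2)*1) - 1)*(-2) = ((36 - 8) - 1)*(-2) = (28 - 1)*(-2) = 27*(-2) = -54)
d(r) = -27*r**2/2 (d(r) = (-54*r**2)/4 = -27*r**2/2)
(115 + (d(0) + 1)**2)*137 = (115 + (-27/2*0**2 + 1)**2)*137 = (115 + (-27/2*0 + 1)**2)*137 = (115 + (0 + 1)**2)*137 = (115 + 1**2)*137 = (115 + 1)*137 = 116*137 = 15892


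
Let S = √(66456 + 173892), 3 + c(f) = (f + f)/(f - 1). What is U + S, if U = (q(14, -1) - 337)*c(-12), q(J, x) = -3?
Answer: 5100/13 + 2*√60087 ≈ 882.56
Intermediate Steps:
c(f) = -3 + 2*f/(-1 + f) (c(f) = -3 + (f + f)/(f - 1) = -3 + (2*f)/(-1 + f) = -3 + 2*f/(-1 + f))
S = 2*√60087 (S = √240348 = 2*√60087 ≈ 490.25)
U = 5100/13 (U = (-3 - 337)*((3 - 1*(-12))/(-1 - 12)) = -340*(3 + 12)/(-13) = -(-340)*15/13 = -340*(-15/13) = 5100/13 ≈ 392.31)
U + S = 5100/13 + 2*√60087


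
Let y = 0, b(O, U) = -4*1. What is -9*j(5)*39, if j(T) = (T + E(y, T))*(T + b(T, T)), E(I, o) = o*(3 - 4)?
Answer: 0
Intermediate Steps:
b(O, U) = -4
E(I, o) = -o (E(I, o) = o*(-1) = -o)
j(T) = 0 (j(T) = (T - T)*(T - 4) = 0*(-4 + T) = 0)
-9*j(5)*39 = -9*0*39 = 0*39 = 0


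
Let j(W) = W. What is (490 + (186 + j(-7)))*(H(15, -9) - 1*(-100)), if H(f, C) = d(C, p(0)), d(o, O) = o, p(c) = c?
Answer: 60879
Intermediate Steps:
H(f, C) = C
(490 + (186 + j(-7)))*(H(15, -9) - 1*(-100)) = (490 + (186 - 7))*(-9 - 1*(-100)) = (490 + 179)*(-9 + 100) = 669*91 = 60879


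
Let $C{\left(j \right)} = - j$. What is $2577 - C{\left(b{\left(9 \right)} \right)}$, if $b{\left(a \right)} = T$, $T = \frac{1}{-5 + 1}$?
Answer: $\frac{10307}{4} \approx 2576.8$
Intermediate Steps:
$T = - \frac{1}{4}$ ($T = \frac{1}{-4} = - \frac{1}{4} \approx -0.25$)
$b{\left(a \right)} = - \frac{1}{4}$
$2577 - C{\left(b{\left(9 \right)} \right)} = 2577 - \left(-1\right) \left(- \frac{1}{4}\right) = 2577 - \frac{1}{4} = \frac{10307}{4}$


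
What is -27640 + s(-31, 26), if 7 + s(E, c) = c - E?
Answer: -27590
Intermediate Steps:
s(E, c) = -7 + c - E (s(E, c) = -7 + (c - E) = -7 + c - E)
-27640 + s(-31, 26) = -27640 + (-7 + 26 - 1*(-31)) = -27640 + (-7 + 26 + 31) = -27640 + 50 = -27590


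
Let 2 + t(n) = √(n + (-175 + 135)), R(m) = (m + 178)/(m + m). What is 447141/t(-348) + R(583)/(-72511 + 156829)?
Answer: (-21980286309793*I + 761*√97)/(98314788*(I + √97)) ≈ -2281.3 - 22469.0*I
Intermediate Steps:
R(m) = (178 + m)/(2*m) (R(m) = (178 + m)/((2*m)) = (178 + m)*(1/(2*m)) = (178 + m)/(2*m))
t(n) = -2 + √(-40 + n) (t(n) = -2 + √(n + (-175 + 135)) = -2 + √(n - 40) = -2 + √(-40 + n))
447141/t(-348) + R(583)/(-72511 + 156829) = 447141/(-2 + √(-40 - 348)) + ((½)*(178 + 583)/583)/(-72511 + 156829) = 447141/(-2 + √(-388)) + ((½)*(1/583)*761)/84318 = 447141/(-2 + 2*I*√97) + (761/1166)*(1/84318) = 447141/(-2 + 2*I*√97) + 761/98314788 = 761/98314788 + 447141/(-2 + 2*I*√97)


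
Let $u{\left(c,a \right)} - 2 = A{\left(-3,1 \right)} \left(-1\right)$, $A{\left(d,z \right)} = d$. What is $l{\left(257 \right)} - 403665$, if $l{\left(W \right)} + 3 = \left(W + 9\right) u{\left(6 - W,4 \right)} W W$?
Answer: $87441502$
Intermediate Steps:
$u{\left(c,a \right)} = 5$ ($u{\left(c,a \right)} = 2 - -3 = 2 + 3 = 5$)
$l{\left(W \right)} = -3 + W^{2} \left(45 + 5 W\right)$ ($l{\left(W \right)} = -3 + \left(W + 9\right) 5 W W = -3 + \left(9 + W\right) 5 W W = -3 + \left(45 + 5 W\right) W W = -3 + W \left(45 + 5 W\right) W = -3 + W^{2} \left(45 + 5 W\right)$)
$l{\left(257 \right)} - 403665 = \left(-3 + 5 \cdot 257^{3} + 45 \cdot 257^{2}\right) - 403665 = \left(-3 + 5 \cdot 16974593 + 45 \cdot 66049\right) - 403665 = \left(-3 + 84872965 + 2972205\right) - 403665 = 87845167 - 403665 = 87441502$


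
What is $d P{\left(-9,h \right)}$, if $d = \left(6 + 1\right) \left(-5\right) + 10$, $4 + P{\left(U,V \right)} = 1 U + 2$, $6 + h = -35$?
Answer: $275$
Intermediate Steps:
$h = -41$ ($h = -6 - 35 = -41$)
$P{\left(U,V \right)} = -2 + U$ ($P{\left(U,V \right)} = -4 + \left(1 U + 2\right) = -4 + \left(U + 2\right) = -4 + \left(2 + U\right) = -2 + U$)
$d = -25$ ($d = 7 \left(-5\right) + 10 = -35 + 10 = -25$)
$d P{\left(-9,h \right)} = - 25 \left(-2 - 9\right) = \left(-25\right) \left(-11\right) = 275$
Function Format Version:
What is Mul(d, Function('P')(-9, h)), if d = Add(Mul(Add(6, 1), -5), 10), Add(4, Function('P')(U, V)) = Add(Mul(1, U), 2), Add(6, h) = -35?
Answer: 275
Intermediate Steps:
h = -41 (h = Add(-6, -35) = -41)
Function('P')(U, V) = Add(-2, U) (Function('P')(U, V) = Add(-4, Add(Mul(1, U), 2)) = Add(-4, Add(U, 2)) = Add(-4, Add(2, U)) = Add(-2, U))
d = -25 (d = Add(Mul(7, -5), 10) = Add(-35, 10) = -25)
Mul(d, Function('P')(-9, h)) = Mul(-25, Add(-2, -9)) = Mul(-25, -11) = 275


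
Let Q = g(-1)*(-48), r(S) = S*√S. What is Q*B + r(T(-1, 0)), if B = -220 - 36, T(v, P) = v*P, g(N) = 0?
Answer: 0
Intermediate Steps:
T(v, P) = P*v
B = -256
r(S) = S^(3/2)
Q = 0 (Q = 0*(-48) = 0)
Q*B + r(T(-1, 0)) = 0*(-256) + (0*(-1))^(3/2) = 0 + 0^(3/2) = 0 + 0 = 0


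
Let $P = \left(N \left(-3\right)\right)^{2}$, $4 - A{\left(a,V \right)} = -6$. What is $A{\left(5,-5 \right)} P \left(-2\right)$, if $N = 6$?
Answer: $-6480$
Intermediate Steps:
$A{\left(a,V \right)} = 10$ ($A{\left(a,V \right)} = 4 - -6 = 4 + 6 = 10$)
$P = 324$ ($P = \left(6 \left(-3\right)\right)^{2} = \left(-18\right)^{2} = 324$)
$A{\left(5,-5 \right)} P \left(-2\right) = 10 \cdot 324 \left(-2\right) = 3240 \left(-2\right) = -6480$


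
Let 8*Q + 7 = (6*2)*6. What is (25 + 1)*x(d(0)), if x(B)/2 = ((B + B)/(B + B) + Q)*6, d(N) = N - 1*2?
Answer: 2847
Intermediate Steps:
d(N) = -2 + N (d(N) = N - 2 = -2 + N)
Q = 65/8 (Q = -7/8 + ((6*2)*6)/8 = -7/8 + (12*6)/8 = -7/8 + (⅛)*72 = -7/8 + 9 = 65/8 ≈ 8.1250)
x(B) = 219/2 (x(B) = 2*(((B + B)/(B + B) + 65/8)*6) = 2*(((2*B)/((2*B)) + 65/8)*6) = 2*(((2*B)*(1/(2*B)) + 65/8)*6) = 2*((1 + 65/8)*6) = 2*((73/8)*6) = 2*(219/4) = 219/2)
(25 + 1)*x(d(0)) = (25 + 1)*(219/2) = 26*(219/2) = 2847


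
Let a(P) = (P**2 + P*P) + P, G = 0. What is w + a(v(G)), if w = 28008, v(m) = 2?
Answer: 28018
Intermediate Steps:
a(P) = P + 2*P**2 (a(P) = (P**2 + P**2) + P = 2*P**2 + P = P + 2*P**2)
w + a(v(G)) = 28008 + 2*(1 + 2*2) = 28008 + 2*(1 + 4) = 28008 + 2*5 = 28008 + 10 = 28018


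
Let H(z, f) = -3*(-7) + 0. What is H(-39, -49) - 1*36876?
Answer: -36855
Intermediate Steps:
H(z, f) = 21 (H(z, f) = 21 + 0 = 21)
H(-39, -49) - 1*36876 = 21 - 1*36876 = 21 - 36876 = -36855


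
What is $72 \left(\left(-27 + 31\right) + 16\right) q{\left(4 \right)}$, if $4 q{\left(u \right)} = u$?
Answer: $1440$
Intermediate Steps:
$q{\left(u \right)} = \frac{u}{4}$
$72 \left(\left(-27 + 31\right) + 16\right) q{\left(4 \right)} = 72 \left(\left(-27 + 31\right) + 16\right) \frac{1}{4} \cdot 4 = 72 \left(4 + 16\right) 1 = 72 \cdot 20 \cdot 1 = 1440 \cdot 1 = 1440$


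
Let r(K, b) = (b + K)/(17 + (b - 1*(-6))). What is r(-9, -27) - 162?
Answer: -153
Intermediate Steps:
r(K, b) = (K + b)/(23 + b) (r(K, b) = (K + b)/(17 + (b + 6)) = (K + b)/(17 + (6 + b)) = (K + b)/(23 + b))
r(-9, -27) - 162 = (-9 - 27)/(23 - 27) - 162 = -36/(-4) - 162 = -¼*(-36) - 162 = 9 - 162 = -153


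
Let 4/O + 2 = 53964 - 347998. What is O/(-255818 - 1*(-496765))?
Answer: -1/17711773023 ≈ -5.6460e-11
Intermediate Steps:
O = -1/73509 (O = 4/(-2 + (53964 - 347998)) = 4/(-2 - 294034) = 4/(-294036) = 4*(-1/294036) = -1/73509 ≈ -1.3604e-5)
O/(-255818 - 1*(-496765)) = -1/(73509*(-255818 - 1*(-496765))) = -1/(73509*(-255818 + 496765)) = -1/73509/240947 = -1/73509*1/240947 = -1/17711773023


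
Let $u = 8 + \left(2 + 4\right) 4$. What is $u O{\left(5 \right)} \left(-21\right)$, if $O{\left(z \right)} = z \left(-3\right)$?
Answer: $10080$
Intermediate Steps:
$O{\left(z \right)} = - 3 z$
$u = 32$ ($u = 8 + 6 \cdot 4 = 8 + 24 = 32$)
$u O{\left(5 \right)} \left(-21\right) = 32 \left(\left(-3\right) 5\right) \left(-21\right) = 32 \left(-15\right) \left(-21\right) = \left(-480\right) \left(-21\right) = 10080$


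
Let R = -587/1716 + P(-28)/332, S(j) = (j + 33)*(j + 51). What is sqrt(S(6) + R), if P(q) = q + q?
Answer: sqrt(11271207097293)/71214 ≈ 47.143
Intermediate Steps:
P(q) = 2*q
S(j) = (33 + j)*(51 + j)
R = -72745/142428 (R = -587/1716 + (2*(-28))/332 = -587*1/1716 - 56*1/332 = -587/1716 - 14/83 = -72745/142428 ≈ -0.51075)
sqrt(S(6) + R) = sqrt((1683 + 6**2 + 84*6) - 72745/142428) = sqrt((1683 + 36 + 504) - 72745/142428) = sqrt(2223 - 72745/142428) = sqrt(316544699/142428) = sqrt(11271207097293)/71214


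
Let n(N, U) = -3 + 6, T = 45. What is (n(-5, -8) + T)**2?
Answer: 2304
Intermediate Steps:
n(N, U) = 3
(n(-5, -8) + T)**2 = (3 + 45)**2 = 48**2 = 2304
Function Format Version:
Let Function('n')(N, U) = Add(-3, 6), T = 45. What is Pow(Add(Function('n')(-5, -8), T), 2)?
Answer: 2304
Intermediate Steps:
Function('n')(N, U) = 3
Pow(Add(Function('n')(-5, -8), T), 2) = Pow(Add(3, 45), 2) = Pow(48, 2) = 2304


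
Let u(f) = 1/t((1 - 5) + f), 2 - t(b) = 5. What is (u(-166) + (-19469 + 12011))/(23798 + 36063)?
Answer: -22375/179583 ≈ -0.12459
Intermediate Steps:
t(b) = -3 (t(b) = 2 - 1*5 = 2 - 5 = -3)
u(f) = -⅓ (u(f) = 1/(-3) = -⅓)
(u(-166) + (-19469 + 12011))/(23798 + 36063) = (-⅓ + (-19469 + 12011))/(23798 + 36063) = (-⅓ - 7458)/59861 = -22375/3*1/59861 = -22375/179583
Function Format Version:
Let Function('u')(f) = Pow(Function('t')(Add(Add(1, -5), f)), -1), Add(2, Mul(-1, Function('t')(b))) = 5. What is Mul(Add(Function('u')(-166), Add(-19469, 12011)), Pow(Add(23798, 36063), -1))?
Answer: Rational(-22375, 179583) ≈ -0.12459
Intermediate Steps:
Function('t')(b) = -3 (Function('t')(b) = Add(2, Mul(-1, 5)) = Add(2, -5) = -3)
Function('u')(f) = Rational(-1, 3) (Function('u')(f) = Pow(-3, -1) = Rational(-1, 3))
Mul(Add(Function('u')(-166), Add(-19469, 12011)), Pow(Add(23798, 36063), -1)) = Mul(Add(Rational(-1, 3), Add(-19469, 12011)), Pow(Add(23798, 36063), -1)) = Mul(Add(Rational(-1, 3), -7458), Pow(59861, -1)) = Mul(Rational(-22375, 3), Rational(1, 59861)) = Rational(-22375, 179583)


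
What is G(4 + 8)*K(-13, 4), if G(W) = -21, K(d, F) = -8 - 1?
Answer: 189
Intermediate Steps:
K(d, F) = -9
G(4 + 8)*K(-13, 4) = -21*(-9) = 189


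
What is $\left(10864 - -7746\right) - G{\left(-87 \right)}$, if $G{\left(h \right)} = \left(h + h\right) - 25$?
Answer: $18809$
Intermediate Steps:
$G{\left(h \right)} = -25 + 2 h$ ($G{\left(h \right)} = 2 h - 25 = -25 + 2 h$)
$\left(10864 - -7746\right) - G{\left(-87 \right)} = \left(10864 - -7746\right) - \left(-25 + 2 \left(-87\right)\right) = \left(10864 + 7746\right) - \left(-25 - 174\right) = 18610 - -199 = 18610 + 199 = 18809$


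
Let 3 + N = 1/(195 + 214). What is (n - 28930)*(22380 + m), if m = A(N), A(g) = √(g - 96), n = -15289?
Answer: -989621220 - 44219*I*√16560410/409 ≈ -9.8962e+8 - 4.3997e+5*I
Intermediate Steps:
N = -1226/409 (N = -3 + 1/(195 + 214) = -3 + 1/409 = -1226/409 ≈ -2.9976)
A(g) = √(-96 + g)
m = I*√16560410/409 (m = √(-96 - 1226/409) = √(-40490/409) = I*√16560410/409 ≈ 9.9498*I)
(n - 28930)*(22380 + m) = (-15289 - 28930)*(22380 + I*√16560410/409) = -44219*(22380 + I*√16560410/409) = -989621220 - 44219*I*√16560410/409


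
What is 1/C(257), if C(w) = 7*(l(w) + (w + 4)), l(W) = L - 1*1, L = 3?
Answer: 1/1841 ≈ 0.00054318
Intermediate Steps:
l(W) = 2 (l(W) = 3 - 1*1 = 3 - 1 = 2)
C(w) = 42 + 7*w (C(w) = 7*(2 + (w + 4)) = 7*(2 + (4 + w)) = 7*(6 + w) = 42 + 7*w)
1/C(257) = 1/(42 + 7*257) = 1/(42 + 1799) = 1/1841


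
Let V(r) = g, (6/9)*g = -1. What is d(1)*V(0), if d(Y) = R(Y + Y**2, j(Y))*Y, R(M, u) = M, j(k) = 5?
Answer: -3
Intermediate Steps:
d(Y) = Y*(Y + Y**2) (d(Y) = (Y + Y**2)*Y = Y*(Y + Y**2))
g = -3/2 (g = (3/2)*(-1) = -3/2 ≈ -1.5000)
V(r) = -3/2
d(1)*V(0) = (1**2*(1 + 1))*(-3/2) = (1*2)*(-3/2) = 2*(-3/2) = -3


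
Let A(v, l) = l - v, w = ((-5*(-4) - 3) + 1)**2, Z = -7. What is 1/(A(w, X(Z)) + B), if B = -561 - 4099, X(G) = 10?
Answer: -1/4974 ≈ -0.00020105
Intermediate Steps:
w = 324 (w = ((20 - 3) + 1)**2 = (17 + 1)**2 = 18**2 = 324)
B = -4660
1/(A(w, X(Z)) + B) = 1/((10 - 1*324) - 4660) = 1/((10 - 324) - 4660) = 1/(-314 - 4660) = 1/(-4974) = -1/4974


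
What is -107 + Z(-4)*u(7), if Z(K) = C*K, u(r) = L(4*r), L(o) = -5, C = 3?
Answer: -47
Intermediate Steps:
u(r) = -5
Z(K) = 3*K
-107 + Z(-4)*u(7) = -107 + (3*(-4))*(-5) = -107 - 12*(-5) = -107 + 60 = -47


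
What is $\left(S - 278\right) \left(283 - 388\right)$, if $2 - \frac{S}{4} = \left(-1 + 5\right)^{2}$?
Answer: $35070$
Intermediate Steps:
$S = -56$ ($S = 8 - 4 \left(-1 + 5\right)^{2} = 8 - 4 \cdot 4^{2} = 8 - 64 = -56$)
$\left(S - 278\right) \left(283 - 388\right) = \left(-56 - 278\right) \left(283 - 388\right) = \left(-334\right) \left(-105\right) = 35070$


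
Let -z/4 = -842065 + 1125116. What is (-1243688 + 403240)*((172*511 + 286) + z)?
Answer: 877449563648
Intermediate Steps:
z = -1132204 (z = -4*(-842065 + 1125116) = -4*283051 = -1132204)
(-1243688 + 403240)*((172*511 + 286) + z) = (-1243688 + 403240)*((172*511 + 286) - 1132204) = -840448*((87892 + 286) - 1132204) = -840448*(88178 - 1132204) = -840448*(-1044026) = 877449563648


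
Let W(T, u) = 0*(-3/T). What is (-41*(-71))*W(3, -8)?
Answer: 0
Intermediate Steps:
W(T, u) = 0
(-41*(-71))*W(3, -8) = -41*(-71)*0 = 2911*0 = 0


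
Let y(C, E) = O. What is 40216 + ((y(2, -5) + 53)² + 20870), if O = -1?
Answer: 63790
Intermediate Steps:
y(C, E) = -1
40216 + ((y(2, -5) + 53)² + 20870) = 40216 + ((-1 + 53)² + 20870) = 40216 + (52² + 20870) = 40216 + (2704 + 20870) = 40216 + 23574 = 63790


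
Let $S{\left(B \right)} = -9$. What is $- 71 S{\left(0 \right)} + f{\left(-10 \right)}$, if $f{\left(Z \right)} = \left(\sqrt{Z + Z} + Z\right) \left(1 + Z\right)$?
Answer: $729 - 18 i \sqrt{5} \approx 729.0 - 40.249 i$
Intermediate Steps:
$f{\left(Z \right)} = \left(1 + Z\right) \left(Z + \sqrt{2} \sqrt{Z}\right)$ ($f{\left(Z \right)} = \left(\sqrt{2 Z} + Z\right) \left(1 + Z\right) = \left(\sqrt{2} \sqrt{Z} + Z\right) \left(1 + Z\right) = \left(Z + \sqrt{2} \sqrt{Z}\right) \left(1 + Z\right) = \left(1 + Z\right) \left(Z + \sqrt{2} \sqrt{Z}\right)$)
$- 71 S{\left(0 \right)} + f{\left(-10 \right)} = \left(-71\right) \left(-9\right) + \left(-10 + \left(-10\right)^{2} + \sqrt{2} \sqrt{-10} + \sqrt{2} \left(-10\right)^{\frac{3}{2}}\right) = 639 + \left(-10 + 100 + \sqrt{2} i \sqrt{10} + \sqrt{2} \left(- 10 i \sqrt{10}\right)\right) = 639 + \left(-10 + 100 + 2 i \sqrt{5} - 20 i \sqrt{5}\right) = 639 + \left(90 - 18 i \sqrt{5}\right) = 729 - 18 i \sqrt{5}$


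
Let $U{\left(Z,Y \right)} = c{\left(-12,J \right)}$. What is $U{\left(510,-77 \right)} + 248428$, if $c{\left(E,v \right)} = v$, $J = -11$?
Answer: $248417$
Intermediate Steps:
$U{\left(Z,Y \right)} = -11$
$U{\left(510,-77 \right)} + 248428 = -11 + 248428 = 248417$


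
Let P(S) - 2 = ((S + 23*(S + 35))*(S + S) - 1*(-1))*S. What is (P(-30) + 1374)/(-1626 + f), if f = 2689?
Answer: 154346/1063 ≈ 145.20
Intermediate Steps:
P(S) = 2 + S*(1 + 2*S*(805 + 24*S)) (P(S) = 2 + ((S + 23*(S + 35))*(S + S) - 1*(-1))*S = 2 + ((S + 23*(35 + S))*(2*S) + 1)*S = 2 + ((S + (805 + 23*S))*(2*S) + 1)*S = 2 + ((805 + 24*S)*(2*S) + 1)*S = 2 + (2*S*(805 + 24*S) + 1)*S = 2 + (1 + 2*S*(805 + 24*S))*S = 2 + S*(1 + 2*S*(805 + 24*S)))
(P(-30) + 1374)/(-1626 + f) = ((2 - 30 + 48*(-30)**3 + 1610*(-30)**2) + 1374)/(-1626 + 2689) = ((2 - 30 + 48*(-27000) + 1610*900) + 1374)/1063 = ((2 - 30 - 1296000 + 1449000) + 1374)*(1/1063) = (152972 + 1374)*(1/1063) = 154346*(1/1063) = 154346/1063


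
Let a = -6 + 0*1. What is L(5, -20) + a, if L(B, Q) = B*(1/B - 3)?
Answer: -20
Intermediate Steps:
a = -6 (a = -6 + 0 = -6)
L(B, Q) = B*(-3 + 1/B)
L(5, -20) + a = (1 - 3*5) - 6 = (1 - 15) - 6 = -14 - 6 = -20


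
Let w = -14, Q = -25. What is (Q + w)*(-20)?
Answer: 780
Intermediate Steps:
(Q + w)*(-20) = (-25 - 14)*(-20) = -39*(-20) = 780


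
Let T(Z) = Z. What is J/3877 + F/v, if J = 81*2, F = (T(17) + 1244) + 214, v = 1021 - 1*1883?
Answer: -5578931/3341974 ≈ -1.6694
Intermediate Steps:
v = -862 (v = 1021 - 1883 = -862)
F = 1475 (F = (17 + 1244) + 214 = 1261 + 214 = 1475)
J = 162
J/3877 + F/v = 162/3877 + 1475/(-862) = 162*(1/3877) + 1475*(-1/862) = 162/3877 - 1475/862 = -5578931/3341974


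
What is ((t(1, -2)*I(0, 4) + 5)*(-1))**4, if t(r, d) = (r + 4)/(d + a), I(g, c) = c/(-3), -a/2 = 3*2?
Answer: 174900625/194481 ≈ 899.32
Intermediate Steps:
a = -12 (a = -6*2 = -2*6 = -12)
I(g, c) = -c/3 (I(g, c) = c*(-1/3) = -c/3)
t(r, d) = (4 + r)/(-12 + d) (t(r, d) = (r + 4)/(d - 12) = (4 + r)/(-12 + d))
((t(1, -2)*I(0, 4) + 5)*(-1))**4 = ((((4 + 1)/(-12 - 2))*(-1/3*4) + 5)*(-1))**4 = (((5/(-14))*(-4/3) + 5)*(-1))**4 = ((-1/14*5*(-4/3) + 5)*(-1))**4 = ((-5/14*(-4/3) + 5)*(-1))**4 = ((10/21 + 5)*(-1))**4 = ((115/21)*(-1))**4 = (-115/21)**4 = 174900625/194481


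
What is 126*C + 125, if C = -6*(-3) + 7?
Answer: 3275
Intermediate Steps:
C = 25 (C = 18 + 7 = 25)
126*C + 125 = 126*25 + 125 = 3150 + 125 = 3275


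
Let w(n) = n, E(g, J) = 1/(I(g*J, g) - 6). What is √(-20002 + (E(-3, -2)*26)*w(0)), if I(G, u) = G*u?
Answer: I*√20002 ≈ 141.43*I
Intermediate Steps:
E(g, J) = 1/(-6 + J*g²) (E(g, J) = 1/((g*J)*g - 6) = 1/((J*g)*g - 6) = 1/(J*g² - 6) = 1/(-6 + J*g²))
√(-20002 + (E(-3, -2)*26)*w(0)) = √(-20002 + (26/(-6 - 2*(-3)²))*0) = √(-20002 + (26/(-6 - 2*9))*0) = √(-20002 + (26/(-6 - 18))*0) = √(-20002 + (26/(-24))*0) = √(-20002 - 1/24*26*0) = √(-20002 - 13/12*0) = √(-20002 + 0) = √(-20002) = I*√20002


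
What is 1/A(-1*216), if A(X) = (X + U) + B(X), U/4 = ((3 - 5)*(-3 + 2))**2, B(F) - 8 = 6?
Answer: -1/186 ≈ -0.0053763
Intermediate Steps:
B(F) = 14 (B(F) = 8 + 6 = 14)
U = 16 (U = 4*((3 - 5)*(-3 + 2))**2 = 4*(-2*(-1))**2 = 4*2**2 = 4*4 = 16)
A(X) = 30 + X (A(X) = (X + 16) + 14 = (16 + X) + 14 = 30 + X)
1/A(-1*216) = 1/(30 - 1*216) = 1/(30 - 216) = 1/(-186) = -1/186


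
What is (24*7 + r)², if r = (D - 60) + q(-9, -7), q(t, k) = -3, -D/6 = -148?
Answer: 986049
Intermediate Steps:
D = 888 (D = -6*(-148) = 888)
r = 825 (r = (888 - 60) - 3 = 828 - 3 = 825)
(24*7 + r)² = (24*7 + 825)² = (168 + 825)² = 993² = 986049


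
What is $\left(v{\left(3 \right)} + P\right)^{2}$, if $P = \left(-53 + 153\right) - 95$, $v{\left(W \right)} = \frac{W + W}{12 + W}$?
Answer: $\frac{729}{25} \approx 29.16$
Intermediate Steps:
$v{\left(W \right)} = \frac{2 W}{12 + W}$
$P = 5$ ($P = 100 - 95 = 5$)
$\left(v{\left(3 \right)} + P\right)^{2} = \left(2 \cdot 3 \frac{1}{12 + 3} + 5\right)^{2} = \left(2 \cdot 3 \cdot \frac{1}{15} + 5\right)^{2} = \left(\frac{2}{5} + 5\right)^{2} = \left(\frac{27}{5}\right)^{2} = \frac{729}{25}$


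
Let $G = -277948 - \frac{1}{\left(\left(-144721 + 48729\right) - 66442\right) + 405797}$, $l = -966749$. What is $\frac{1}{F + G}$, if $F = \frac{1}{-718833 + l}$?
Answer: $- \frac{410208292266}{114016574420679113} \approx -3.5978 \cdot 10^{-6}$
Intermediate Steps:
$G = - \frac{67642259125}{243363}$ ($G = -277948 - \frac{1}{\left(-95992 - 66442\right) + 405797} = -277948 - \frac{1}{-162434 + 405797} = -277948 - \frac{1}{243363} = - \frac{67642259125}{243363} \approx -2.7795 \cdot 10^{5}$)
$F = - \frac{1}{1685582}$ ($F = \frac{1}{-718833 - 966749} = \frac{1}{-1685582} = - \frac{1}{1685582} \approx -5.9327 \cdot 10^{-7}$)
$\frac{1}{F + G} = \frac{1}{- \frac{1}{1685582} - \frac{67642259125}{243363}} = \frac{1}{- \frac{114016574420679113}{410208292266}} = - \frac{410208292266}{114016574420679113}$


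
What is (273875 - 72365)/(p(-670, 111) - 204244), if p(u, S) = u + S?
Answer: -201510/204803 ≈ -0.98392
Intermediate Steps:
p(u, S) = S + u
(273875 - 72365)/(p(-670, 111) - 204244) = (273875 - 72365)/((111 - 670) - 204244) = 201510/(-559 - 204244) = 201510/(-204803) = 201510*(-1/204803) = -201510/204803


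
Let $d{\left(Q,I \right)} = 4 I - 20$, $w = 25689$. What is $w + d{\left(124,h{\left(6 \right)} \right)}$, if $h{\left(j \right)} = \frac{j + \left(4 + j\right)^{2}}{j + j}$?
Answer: $\frac{77113}{3} \approx 25704.0$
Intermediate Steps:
$h{\left(j \right)} = \frac{j + \left(4 + j\right)^{2}}{2 j}$
$d{\left(Q,I \right)} = -20 + 4 I$
$w + d{\left(124,h{\left(6 \right)} \right)} = 25689 - \left(20 - 4 \frac{6 + \left(4 + 6\right)^{2}}{2 \cdot 6}\right) = 25689 - \left(20 - 4 \cdot \frac{1}{2} \cdot \frac{1}{6} \left(6 + 10^{2}\right)\right) = 25689 - \left(20 - 4 \cdot \frac{1}{2} \cdot \frac{1}{6} \left(6 + 100\right)\right) = 25689 - \left(20 - 4 \cdot \frac{1}{2} \cdot \frac{1}{6} \cdot 106\right) = 25689 + \left(-20 + 4 \cdot \frac{53}{6}\right) = 25689 + \left(-20 + \frac{106}{3}\right) = 25689 + \frac{46}{3} = \frac{77113}{3}$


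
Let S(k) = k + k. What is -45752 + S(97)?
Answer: -45558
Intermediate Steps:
S(k) = 2*k
-45752 + S(97) = -45752 + 2*97 = -45752 + 194 = -45558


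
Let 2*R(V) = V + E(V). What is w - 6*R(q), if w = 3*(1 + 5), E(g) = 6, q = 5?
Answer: -15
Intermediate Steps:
R(V) = 3 + V/2 (R(V) = (V + 6)/2 = (6 + V)/2 = 3 + V/2)
w = 18 (w = 3*6 = 18)
w - 6*R(q) = 18 - 6*(3 + (1/2)*5) = 18 - 6*(3 + 5/2) = 18 - 6*11/2 = 18 - 33 = -15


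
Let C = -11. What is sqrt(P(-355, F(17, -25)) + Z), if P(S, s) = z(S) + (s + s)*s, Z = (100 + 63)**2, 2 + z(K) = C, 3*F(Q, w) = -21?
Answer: sqrt(26654) ≈ 163.26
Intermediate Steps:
F(Q, w) = -7 (F(Q, w) = (1/3)*(-21) = -7)
z(K) = -13 (z(K) = -2 - 11 = -13)
Z = 26569 (Z = 163**2 = 26569)
P(S, s) = -13 + 2*s**2 (P(S, s) = -13 + (s + s)*s = -13 + (2*s)*s = -13 + 2*s**2)
sqrt(P(-355, F(17, -25)) + Z) = sqrt((-13 + 2*(-7)**2) + 26569) = sqrt((-13 + 2*49) + 26569) = sqrt((-13 + 98) + 26569) = sqrt(85 + 26569) = sqrt(26654)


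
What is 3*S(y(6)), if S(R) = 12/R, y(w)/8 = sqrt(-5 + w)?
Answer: 9/2 ≈ 4.5000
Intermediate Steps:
y(w) = 8*sqrt(-5 + w)
3*S(y(6)) = 3*(12/((8*sqrt(-5 + 6)))) = 3*(12/((8*sqrt(1)))) = 3*(12/((8*1))) = 3*(12/8) = 3*(12*(1/8)) = 3*(3/2) = 9/2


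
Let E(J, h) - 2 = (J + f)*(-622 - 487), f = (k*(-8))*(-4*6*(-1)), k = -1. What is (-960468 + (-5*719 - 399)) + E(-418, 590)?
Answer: -713826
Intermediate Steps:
f = 192 (f = (-1*(-8))*(-4*6*(-1)) = 8*(-24*(-1)) = 8*24 = 192)
E(J, h) = -212926 - 1109*J (E(J, h) = 2 + (J + 192)*(-622 - 487) = 2 + (192 + J)*(-1109) = 2 + (-212928 - 1109*J) = -212926 - 1109*J)
(-960468 + (-5*719 - 399)) + E(-418, 590) = (-960468 + (-5*719 - 399)) + (-212926 - 1109*(-418)) = (-960468 + (-3595 - 399)) + (-212926 + 463562) = (-960468 - 3994) + 250636 = -964462 + 250636 = -713826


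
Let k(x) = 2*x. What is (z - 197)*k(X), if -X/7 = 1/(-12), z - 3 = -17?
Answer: -1477/6 ≈ -246.17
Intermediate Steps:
z = -14 (z = 3 - 17 = -14)
X = 7/12 (X = -7/(-12) = -7*(-1/12) = 7/12 ≈ 0.58333)
(z - 197)*k(X) = (-14 - 197)*(2*(7/12)) = -211*7/6 = -1477/6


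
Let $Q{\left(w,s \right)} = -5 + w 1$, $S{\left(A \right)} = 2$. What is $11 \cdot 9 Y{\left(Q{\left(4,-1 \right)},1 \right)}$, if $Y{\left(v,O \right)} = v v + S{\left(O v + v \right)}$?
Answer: $297$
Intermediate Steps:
$Q{\left(w,s \right)} = -5 + w$
$Y{\left(v,O \right)} = 2 + v^{2}$ ($Y{\left(v,O \right)} = v v + 2 = v^{2} + 2 = 2 + v^{2}$)
$11 \cdot 9 Y{\left(Q{\left(4,-1 \right)},1 \right)} = 11 \cdot 9 \left(2 + \left(-5 + 4\right)^{2}\right) = 99 \left(2 + \left(-1\right)^{2}\right) = 99 \left(2 + 1\right) = 99 \cdot 3 = 297$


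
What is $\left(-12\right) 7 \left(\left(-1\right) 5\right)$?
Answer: $420$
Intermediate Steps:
$\left(-12\right) 7 \left(\left(-1\right) 5\right) = \left(-84\right) \left(-5\right) = 420$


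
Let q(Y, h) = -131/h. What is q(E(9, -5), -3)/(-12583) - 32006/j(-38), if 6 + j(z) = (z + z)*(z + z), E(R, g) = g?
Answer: -604475182/108905865 ≈ -5.5504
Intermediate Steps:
j(z) = -6 + 4*z² (j(z) = -6 + (z + z)*(z + z) = -6 + (2*z)*(2*z) = -6 + 4*z²)
q(E(9, -5), -3)/(-12583) - 32006/j(-38) = -131/(-3)/(-12583) - 32006/(-6 + 4*(-38)²) = -131*(-⅓)*(-1/12583) - 32006/(-6 + 4*1444) = (131/3)*(-1/12583) - 32006/(-6 + 5776) = -131/37749 - 32006/5770 = -131/37749 - 32006*1/5770 = -131/37749 - 16003/2885 = -604475182/108905865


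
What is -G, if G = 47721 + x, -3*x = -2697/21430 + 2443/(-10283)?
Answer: -4506878600173/94442010 ≈ -47721.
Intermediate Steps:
x = 11440963/94442010 (x = -(-2697/21430 + 2443/(-10283))/3 = -(-2697*1/21430 + 2443*(-1/10283))/3 = -(-2697/21430 - 349/1469)/3 = -⅓*(-11440963/31480670) = 11440963/94442010 ≈ 0.12114)
G = 4506878600173/94442010 (G = 47721 + 11440963/94442010 = 4506878600173/94442010 ≈ 47721.)
-G = -1*4506878600173/94442010 = -4506878600173/94442010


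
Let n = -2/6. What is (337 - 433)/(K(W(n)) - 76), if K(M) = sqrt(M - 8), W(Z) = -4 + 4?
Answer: 304/241 + 8*I*sqrt(2)/241 ≈ 1.2614 + 0.046945*I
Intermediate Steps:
n = -1/3 (n = -2*1/6 = -1/3 ≈ -0.33333)
W(Z) = 0
K(M) = sqrt(-8 + M)
(337 - 433)/(K(W(n)) - 76) = (337 - 433)/(sqrt(-8 + 0) - 76) = -96/(sqrt(-8) - 76) = -96/(2*I*sqrt(2) - 76) = -96/(-76 + 2*I*sqrt(2))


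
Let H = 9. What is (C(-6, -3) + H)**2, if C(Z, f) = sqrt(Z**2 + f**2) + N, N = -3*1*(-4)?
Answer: 486 + 126*sqrt(5) ≈ 767.74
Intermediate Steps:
N = 12 (N = -3*(-4) = 12)
C(Z, f) = 12 + sqrt(Z**2 + f**2) (C(Z, f) = sqrt(Z**2 + f**2) + 12 = 12 + sqrt(Z**2 + f**2))
(C(-6, -3) + H)**2 = ((12 + sqrt((-6)**2 + (-3)**2)) + 9)**2 = ((12 + sqrt(36 + 9)) + 9)**2 = ((12 + sqrt(45)) + 9)**2 = ((12 + 3*sqrt(5)) + 9)**2 = (21 + 3*sqrt(5))**2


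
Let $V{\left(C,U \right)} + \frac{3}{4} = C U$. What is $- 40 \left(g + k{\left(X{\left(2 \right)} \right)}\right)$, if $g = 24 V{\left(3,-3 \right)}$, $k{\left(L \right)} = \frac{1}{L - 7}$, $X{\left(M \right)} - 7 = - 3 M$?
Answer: $\frac{28100}{3} \approx 9366.7$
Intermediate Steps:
$X{\left(M \right)} = 7 - 3 M$
$k{\left(L \right)} = \frac{1}{-7 + L}$
$V{\left(C,U \right)} = - \frac{3}{4} + C U$
$g = -234$ ($g = 24 \left(- \frac{3}{4} + 3 \left(-3\right)\right) = 24 \left(- \frac{3}{4} - 9\right) = 24 \left(- \frac{39}{4}\right) = -234$)
$- 40 \left(g + k{\left(X{\left(2 \right)} \right)}\right) = - 40 \left(-234 + \frac{1}{-7 + \left(7 - 6\right)}\right) = - 40 \left(-234 + \frac{1}{-7 + 1}\right) = - 40 \left(-234 + \frac{1}{-6}\right) = - 40 \left(-234 - \frac{1}{6}\right) = \left(-40\right) \left(- \frac{1405}{6}\right) = \frac{28100}{3}$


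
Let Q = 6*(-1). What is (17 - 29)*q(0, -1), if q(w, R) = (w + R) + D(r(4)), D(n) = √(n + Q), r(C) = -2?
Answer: 12 - 24*I*√2 ≈ 12.0 - 33.941*I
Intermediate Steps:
Q = -6
D(n) = √(-6 + n) (D(n) = √(n - 6) = √(-6 + n))
q(w, R) = R + w + 2*I*√2 (q(w, R) = (w + R) + √(-6 - 2) = (R + w) + √(-8) = (R + w) + 2*I*√2 = R + w + 2*I*√2)
(17 - 29)*q(0, -1) = (17 - 29)*(-1 + 0 + 2*I*√2) = -12*(-1 + 2*I*√2) = 12 - 24*I*√2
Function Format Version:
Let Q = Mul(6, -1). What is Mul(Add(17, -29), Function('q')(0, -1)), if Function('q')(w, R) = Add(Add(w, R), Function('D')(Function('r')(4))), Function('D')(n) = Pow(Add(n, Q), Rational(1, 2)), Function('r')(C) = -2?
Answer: Add(12, Mul(-24, I, Pow(2, Rational(1, 2)))) ≈ Add(12.000, Mul(-33.941, I))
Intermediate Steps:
Q = -6
Function('D')(n) = Pow(Add(-6, n), Rational(1, 2)) (Function('D')(n) = Pow(Add(n, -6), Rational(1, 2)) = Pow(Add(-6, n), Rational(1, 2)))
Function('q')(w, R) = Add(R, w, Mul(2, I, Pow(2, Rational(1, 2)))) (Function('q')(w, R) = Add(Add(w, R), Pow(Add(-6, -2), Rational(1, 2))) = Add(Add(R, w), Pow(-8, Rational(1, 2))) = Add(Add(R, w), Mul(2, I, Pow(2, Rational(1, 2)))) = Add(R, w, Mul(2, I, Pow(2, Rational(1, 2)))))
Mul(Add(17, -29), Function('q')(0, -1)) = Mul(Add(17, -29), Add(-1, 0, Mul(2, I, Pow(2, Rational(1, 2))))) = Mul(-12, Add(-1, Mul(2, I, Pow(2, Rational(1, 2))))) = Add(12, Mul(-24, I, Pow(2, Rational(1, 2))))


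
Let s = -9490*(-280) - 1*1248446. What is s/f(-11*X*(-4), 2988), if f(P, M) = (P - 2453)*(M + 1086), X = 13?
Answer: -704377/3831597 ≈ -0.18383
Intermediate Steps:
f(P, M) = (-2453 + P)*(1086 + M)
s = 1408754 (s = 2657200 - 1248446 = 1408754)
s/f(-11*X*(-4), 2988) = 1408754/(-2663958 - 2453*2988 + 1086*(-11*13*(-4)) + 2988*(-11*13*(-4))) = 1408754/(-2663958 - 7329564 + 1086*(-143*(-4)) + 2988*(-143*(-4))) = 1408754/(-2663958 - 7329564 + 1086*572 + 2988*572) = 1408754/(-2663958 - 7329564 + 621192 + 1709136) = 1408754/(-7663194) = 1408754*(-1/7663194) = -704377/3831597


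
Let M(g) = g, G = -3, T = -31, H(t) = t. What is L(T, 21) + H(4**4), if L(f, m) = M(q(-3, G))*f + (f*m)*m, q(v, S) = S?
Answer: -13322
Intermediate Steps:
L(f, m) = -3*f + f*m**2 (L(f, m) = -3*f + (f*m)*m = -3*f + f*m**2)
L(T, 21) + H(4**4) = -31*(-3 + 21**2) + 4**4 = -31*(-3 + 441) + 256 = -31*438 + 256 = -13578 + 256 = -13322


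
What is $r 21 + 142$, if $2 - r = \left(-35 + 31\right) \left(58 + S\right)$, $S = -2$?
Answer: $4888$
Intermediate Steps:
$r = 226$ ($r = 2 - \left(-35 + 31\right) \left(58 - 2\right) = 2 - \left(-4\right) 56 = 2 - -224 = 2 + 224 = 226$)
$r 21 + 142 = 226 \cdot 21 + 142 = 4746 + 142 = 4888$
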